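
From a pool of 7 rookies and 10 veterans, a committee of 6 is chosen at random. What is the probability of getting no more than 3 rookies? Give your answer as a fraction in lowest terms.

189/221

There are C(17,6) = 12376 ways to choose the 6.
Count the complement (more than 3 rookies): C(7,4)·C(10,2) + C(7,5)·C(10,1) + C(7,6)·C(10,0) = 1575 + 210 + 7 = 1792.
Probability = 1 − 1792/12376 = 10584/12376 = 189/221.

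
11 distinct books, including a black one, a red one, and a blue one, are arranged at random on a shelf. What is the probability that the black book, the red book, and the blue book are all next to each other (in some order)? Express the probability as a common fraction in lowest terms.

3/55

There are 11! = 39916800 arrangements.
Treat the three as one block: 9! placements × 3! orders within the block = 362880·6 = 2177280.
Probability = 2177280/39916800 = 3/55.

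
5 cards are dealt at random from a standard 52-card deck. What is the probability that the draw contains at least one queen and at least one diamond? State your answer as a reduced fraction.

There are C(52,5) = 2598960 possible draws.
By inclusion-exclusion on the complements, draws missing all queens or all diamonds: C(48,5) + C(39,5) − C(36,5) = 1712304 + 575757 − 376992 = 1911069.
So draws with at least one of each: 2598960 − 1911069 = 687891, probability 687891/2598960 = 229297/866320.

229297/866320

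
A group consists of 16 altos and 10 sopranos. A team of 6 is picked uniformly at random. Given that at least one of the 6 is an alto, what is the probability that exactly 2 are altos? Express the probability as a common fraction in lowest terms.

180/1643

Work in counts. Selections with at least one alto: C(26,6) − C(10,6) = 230230 − 210 = 230020.
Of those, selections where exactly 2 are altos: C(16,2)·C(10,4) = 120·210 = 25200.
Conditional probability = 25200/230020 = 180/1643.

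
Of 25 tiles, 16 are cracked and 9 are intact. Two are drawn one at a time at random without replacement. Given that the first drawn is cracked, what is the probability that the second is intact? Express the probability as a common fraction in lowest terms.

After removing one cracked, 24 remain: 15 cracked and 9 intact.
So the probability the next is intact is 9/24 = 3/8.

3/8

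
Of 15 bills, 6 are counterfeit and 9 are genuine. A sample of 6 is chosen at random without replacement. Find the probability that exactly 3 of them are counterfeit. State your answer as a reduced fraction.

48/143

There are C(15,6) = 5005 ways to choose 6 from 15.
Selections with exactly 3 counterfeit: choose 3 of the 6 counterfeit and 3 of the 9 genuine, C(6,3)·C(9,3) = 20·84 = 1680.
Probability = 1680/5005 = 48/143.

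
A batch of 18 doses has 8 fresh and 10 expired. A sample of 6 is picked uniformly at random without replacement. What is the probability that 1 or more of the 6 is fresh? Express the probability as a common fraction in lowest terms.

Total selections: C(18,6) = 18564.
The complement is all 6 are expired: C(10,6) = 210.
Probability = 1 − 210/18564 = 18354/18564 = 437/442.

437/442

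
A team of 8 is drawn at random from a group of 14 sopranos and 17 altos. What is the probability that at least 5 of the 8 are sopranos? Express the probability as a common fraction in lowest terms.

There are C(31,8) = 7888725 ways to choose the 8.
Favorable selections (at least 5 sopranos): C(14,5)·C(17,3) + C(14,6)·C(17,2) + C(14,7)·C(17,1) + C(14,8)·C(17,0) = 1361360 + 408408 + 58344 + 3003 = 1831115.
Probability = 1831115/7888725 = 28171/121365.

28171/121365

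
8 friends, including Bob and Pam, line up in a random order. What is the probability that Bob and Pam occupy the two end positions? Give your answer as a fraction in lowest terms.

1/28

There are 8! = 40320 arrangements.
Place Bob and Pam at the ends in 2 ways, arrange the remaining 6 in 6! = 720 ways: 2·720 = 1440.
Probability = 1440/40320 = 1/28.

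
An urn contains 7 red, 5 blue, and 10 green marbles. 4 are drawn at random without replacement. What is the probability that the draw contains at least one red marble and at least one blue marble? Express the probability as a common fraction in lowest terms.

There are C(22,4) = 7315 possible draws.
By inclusion-exclusion on the complements, draws missing all red or all blue: C(15,4) + C(17,4) − C(10,4) = 1365 + 2380 − 210 = 3535.
So draws with at least one of each: 7315 − 3535 = 3780, probability 3780/7315 = 108/209.

108/209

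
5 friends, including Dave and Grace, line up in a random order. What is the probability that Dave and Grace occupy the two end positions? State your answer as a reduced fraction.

1/10

There are 5! = 120 arrangements.
Place Dave and Grace at the ends in 2 ways, arrange the remaining 3 in 3! = 6 ways: 2·6 = 12.
Probability = 12/120 = 1/10.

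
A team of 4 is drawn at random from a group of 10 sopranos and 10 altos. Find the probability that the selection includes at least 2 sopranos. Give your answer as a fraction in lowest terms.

229/323

Total selections: C(20,4) = 4845.
Count the complement (fewer than 2 sopranos): C(10,0)·C(10,4) + C(10,1)·C(10,3) = 210 + 1200 = 1410.
Probability = 1 − 1410/4845 = 3435/4845 = 229/323.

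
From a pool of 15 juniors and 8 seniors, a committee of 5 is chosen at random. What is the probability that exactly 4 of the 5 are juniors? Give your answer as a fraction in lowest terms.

1560/4807

There are C(23,5) = 33649 ways to choose 5 from 23.
Selections with exactly 4 juniors: choose 4 of the 15 juniors and 1 of the 8 seniors, C(15,4)·C(8,1) = 1365·8 = 10920.
Probability = 10920/33649 = 1560/4807.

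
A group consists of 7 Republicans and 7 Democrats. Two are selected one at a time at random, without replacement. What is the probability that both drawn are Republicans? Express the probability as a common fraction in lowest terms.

3/13

Multiply the conditional probabilities at each draw: 7/14 · 6/13 = 42/182 = 3/13.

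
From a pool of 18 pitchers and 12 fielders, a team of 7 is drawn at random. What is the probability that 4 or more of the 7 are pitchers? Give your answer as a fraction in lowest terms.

Total selections: C(30,7) = 2035800.
Favorable selections (4 or more pitchers): C(18,4)·C(12,3) + C(18,5)·C(12,2) + C(18,6)·C(12,1) + C(18,7)·C(12,0) = 673200 + 565488 + 222768 + 31824 = 1493280.
Probability = 1493280/2035800 = 4148/5655.

4148/5655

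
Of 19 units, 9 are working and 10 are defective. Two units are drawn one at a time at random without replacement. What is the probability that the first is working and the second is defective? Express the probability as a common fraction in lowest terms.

5/19

Multiply the conditional probabilities at each draw: 9/19 · 10/18 = 90/342 = 5/19.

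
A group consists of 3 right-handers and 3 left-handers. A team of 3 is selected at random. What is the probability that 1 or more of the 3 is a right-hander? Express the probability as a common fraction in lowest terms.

Total selections: C(6,3) = 20.
The complement is all 3 are left-handers: C(3,3) = 1.
Probability = 1 − 1/20 = 19/20.

19/20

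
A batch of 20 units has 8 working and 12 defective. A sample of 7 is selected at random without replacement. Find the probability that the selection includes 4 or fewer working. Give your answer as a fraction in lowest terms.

1837/1938

Total selections: C(20,7) = 77520.
Count the complement (more than 4 working): C(8,5)·C(12,2) + C(8,6)·C(12,1) + C(8,7)·C(12,0) = 3696 + 336 + 8 = 4040.
Probability = 1 − 4040/77520 = 73480/77520 = 1837/1938.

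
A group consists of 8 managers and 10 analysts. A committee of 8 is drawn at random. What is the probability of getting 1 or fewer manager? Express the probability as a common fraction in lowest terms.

335/14586

Total selections: C(18,8) = 43758.
Favorable selections (1 or fewer manager): C(8,0)·C(10,8) + C(8,1)·C(10,7) = 45 + 960 = 1005.
Probability = 1005/43758 = 335/14586.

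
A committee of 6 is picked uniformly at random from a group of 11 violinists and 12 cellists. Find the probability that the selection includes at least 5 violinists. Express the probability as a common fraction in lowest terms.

Total selections: C(23,6) = 100947.
Favorable selections (at least 5 violinists): C(11,5)·C(12,1) + C(11,6)·C(12,0) = 5544 + 462 = 6006.
Probability = 6006/100947 = 26/437.

26/437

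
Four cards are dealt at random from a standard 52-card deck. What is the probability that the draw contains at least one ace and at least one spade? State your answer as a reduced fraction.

There are C(52,4) = 270725 possible draws.
By inclusion-exclusion on the complements, draws missing all aces or all spades: C(48,4) + C(39,4) − C(36,4) = 194580 + 82251 − 58905 = 217926.
So draws with at least one of each: 270725 − 217926 = 52799, probability 52799/270725.

52799/270725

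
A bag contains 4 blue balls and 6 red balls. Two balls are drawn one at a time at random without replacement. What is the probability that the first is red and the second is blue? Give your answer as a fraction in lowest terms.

Multiply the conditional probabilities at each draw: 6/10 · 4/9 = 24/90 = 4/15.

4/15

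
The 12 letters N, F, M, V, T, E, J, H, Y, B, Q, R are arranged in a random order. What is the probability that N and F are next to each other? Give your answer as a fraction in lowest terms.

There are 12! = 479001600 arrangements.
Treat N and F as a block: 11! arrangements of the blocks × 2 orders within the block = 2·39916800 = 79833600.
Probability = 79833600/479001600 = 1/6.

1/6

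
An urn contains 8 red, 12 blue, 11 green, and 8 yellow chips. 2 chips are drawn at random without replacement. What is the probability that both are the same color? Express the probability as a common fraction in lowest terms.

There are C(39,2) = 741 ways to draw 2 chips.
All same color: C(8,2) + C(12,2) + C(11,2) + C(8,2) = 28 + 66 + 55 + 28 = 177.
Probability = 177/741 = 59/247.

59/247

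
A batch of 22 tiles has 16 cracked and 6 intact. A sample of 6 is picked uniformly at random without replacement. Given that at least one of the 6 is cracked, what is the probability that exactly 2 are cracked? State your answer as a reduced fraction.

Work in counts. Selections with at least one cracked: C(22,6) − C(6,6) = 74613 − 1 = 74612.
Of those, selections where exactly 2 are cracked: C(16,2)·C(6,4) = 120·15 = 1800.
Conditional probability = 1800/74612 = 450/18653.

450/18653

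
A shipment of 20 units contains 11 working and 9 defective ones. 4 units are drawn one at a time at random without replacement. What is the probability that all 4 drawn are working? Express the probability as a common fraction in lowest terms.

Multiply the conditional probabilities at each draw: 11/20 · 10/19 · 9/18 · 8/17 = 7920/116280 = 22/323.

22/323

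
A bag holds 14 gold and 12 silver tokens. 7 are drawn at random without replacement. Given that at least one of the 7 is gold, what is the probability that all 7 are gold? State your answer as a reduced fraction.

Work in counts. Selections with at least one gold: C(26,7) − C(12,7) = 657800 − 792 = 657008.
Of those, selections where all 7 are gold: C(14,7) = 3432.
Conditional probability = 3432/657008 = 39/7466.

39/7466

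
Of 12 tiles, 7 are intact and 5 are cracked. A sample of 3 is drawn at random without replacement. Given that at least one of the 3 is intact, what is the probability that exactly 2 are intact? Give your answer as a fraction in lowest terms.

1/2

Work in counts. Selections with at least one intact: C(12,3) − C(5,3) = 220 − 10 = 210.
Of those, selections where exactly 2 are intact: C(7,2)·C(5,1) = 21·5 = 105.
Conditional probability = 105/210 = 1/2.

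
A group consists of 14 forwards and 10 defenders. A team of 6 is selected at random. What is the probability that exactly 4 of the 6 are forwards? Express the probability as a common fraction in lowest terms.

Total number of selections: C(24,6) = 134596.
Selections with exactly 4 forwards: choose 4 of the 14 forwards and 2 of the 10 defenders, C(14,4)·C(10,2) = 1001·45 = 45045.
Probability = 45045/134596 = 585/1748.

585/1748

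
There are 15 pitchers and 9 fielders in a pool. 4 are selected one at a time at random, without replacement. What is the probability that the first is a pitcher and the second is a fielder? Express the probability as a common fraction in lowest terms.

Multiply the conditional probabilities at each draw: 15/24 · 9/23 = 135/552 = 45/184.

45/184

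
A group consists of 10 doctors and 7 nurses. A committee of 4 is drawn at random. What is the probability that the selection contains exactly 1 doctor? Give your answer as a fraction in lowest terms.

Total number of selections: C(17,4) = 2380.
Selections with exactly 1 doctor: choose 1 of the 10 doctors and 3 of the 7 nurses, C(10,1)·C(7,3) = 10·35 = 350.
Probability = 350/2380 = 5/34.

5/34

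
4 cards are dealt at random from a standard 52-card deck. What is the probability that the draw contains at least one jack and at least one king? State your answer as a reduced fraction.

There are C(52,4) = 270725 possible draws.
By inclusion-exclusion on the complements, draws missing all jacks or all kings: C(48,4) + C(48,4) − C(44,4) = 194580 + 194580 − 135751 = 253409.
So draws with at least one of each: 270725 − 253409 = 17316, probability 17316/270725 = 1332/20825.

1332/20825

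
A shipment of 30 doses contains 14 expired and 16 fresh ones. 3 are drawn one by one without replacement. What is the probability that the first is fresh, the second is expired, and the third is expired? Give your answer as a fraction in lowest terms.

Multiply the conditional probabilities at each draw: 16/30 · 14/29 · 13/28 = 2912/24360 = 52/435.

52/435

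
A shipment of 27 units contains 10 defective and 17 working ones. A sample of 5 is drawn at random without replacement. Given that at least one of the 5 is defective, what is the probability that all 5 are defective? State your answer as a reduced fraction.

Work in counts. Selections with at least one defective: C(27,5) − C(17,5) = 80730 − 6188 = 74542.
Of those, selections where all 5 are defective: C(10,5) = 252.
Conditional probability = 252/74542 = 126/37271.

126/37271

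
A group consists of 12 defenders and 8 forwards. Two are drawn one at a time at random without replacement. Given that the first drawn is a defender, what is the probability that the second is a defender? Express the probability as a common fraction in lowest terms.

11/19

After removing one defender, 19 remain: 11 defenders and 8 forwards.
So the probability the next is a defender is 11/19.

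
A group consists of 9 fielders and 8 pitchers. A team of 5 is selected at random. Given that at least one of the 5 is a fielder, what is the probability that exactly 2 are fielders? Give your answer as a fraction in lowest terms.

24/73

Work in counts. Selections with at least one fielder: C(17,5) − C(8,5) = 6188 − 56 = 6132.
Of those, selections where exactly 2 are fielders: C(9,2)·C(8,3) = 36·56 = 2016.
Conditional probability = 2016/6132 = 24/73.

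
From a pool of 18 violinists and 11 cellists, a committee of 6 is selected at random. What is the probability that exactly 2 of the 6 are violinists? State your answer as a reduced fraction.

The sample space is all 6-subsets of the 29: C(29,6) = 475020.
Selections with exactly 2 violinists: choose 2 of the 18 violinists and 4 of the 11 cellists, C(18,2)·C(11,4) = 153·330 = 50490.
Probability = 50490/475020 = 561/5278.

561/5278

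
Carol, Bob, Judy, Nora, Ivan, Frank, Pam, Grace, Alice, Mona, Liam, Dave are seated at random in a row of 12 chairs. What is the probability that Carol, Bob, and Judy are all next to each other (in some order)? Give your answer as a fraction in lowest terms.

There are 12! = 479001600 arrangements.
Treat the three as one block: 10! placements × 3! orders within the block = 3628800·6 = 21772800.
Probability = 21772800/479001600 = 1/22.

1/22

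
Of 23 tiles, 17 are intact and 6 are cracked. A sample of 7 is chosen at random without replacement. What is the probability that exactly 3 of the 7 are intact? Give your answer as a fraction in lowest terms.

The sample space is all 7-subsets of the 23: C(23,7) = 245157.
Selections with exactly 3 intact: choose 3 of the 17 intact and 4 of the 6 cracked, C(17,3)·C(6,4) = 680·15 = 10200.
Probability = 10200/245157 = 200/4807.

200/4807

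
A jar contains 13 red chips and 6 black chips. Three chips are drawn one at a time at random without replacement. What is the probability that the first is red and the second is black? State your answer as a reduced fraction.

13/57

Multiply the conditional probabilities at each draw: 13/19 · 6/18 = 78/342 = 13/57.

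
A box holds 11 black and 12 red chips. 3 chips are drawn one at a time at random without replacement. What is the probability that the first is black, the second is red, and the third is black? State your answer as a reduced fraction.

Multiply the conditional probabilities at each draw: 11/23 · 12/22 · 10/21 = 1320/10626 = 20/161.

20/161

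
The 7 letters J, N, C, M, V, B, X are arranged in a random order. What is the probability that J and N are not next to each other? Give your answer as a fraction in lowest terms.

There are 7! = 5040 arrangements.
Arrangements with J and N adjacent: 2·6! = 1440.
So not adjacent: 5040 − 1440 = 3600, probability 3600/5040 = 5/7.

5/7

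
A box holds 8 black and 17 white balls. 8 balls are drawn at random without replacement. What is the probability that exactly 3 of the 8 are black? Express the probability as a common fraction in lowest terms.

346528/1081575

The sample space is all 8-subsets of the 25: C(25,8) = 1081575.
Selections with exactly 3 black: choose 3 of the 8 black and 5 of the 17 white, C(8,3)·C(17,5) = 56·6188 = 346528.
Probability = 346528/1081575.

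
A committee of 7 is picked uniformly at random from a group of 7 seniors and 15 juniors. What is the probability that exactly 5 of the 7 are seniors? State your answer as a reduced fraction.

735/56848

The sample space is all 7-subsets of the 22: C(22,7) = 170544.
Selections with exactly 5 seniors: choose 5 of the 7 seniors and 2 of the 15 juniors, C(7,5)·C(15,2) = 21·105 = 2205.
Probability = 2205/170544 = 735/56848.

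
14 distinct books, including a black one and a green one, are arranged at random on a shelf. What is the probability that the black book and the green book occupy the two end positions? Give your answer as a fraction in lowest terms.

There are 14! = 87178291200 arrangements.
Place the black book and the green book at the ends in 2 ways, arrange the remaining 12 in 12! = 479001600 ways: 2·479001600 = 958003200.
Probability = 958003200/87178291200 = 1/91.

1/91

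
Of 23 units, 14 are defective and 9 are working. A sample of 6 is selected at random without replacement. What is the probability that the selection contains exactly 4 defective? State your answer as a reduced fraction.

The sample space is all 6-subsets of the 23: C(23,6) = 100947.
Selections with exactly 4 defective: choose 4 of the 14 defective and 2 of the 9 working, C(14,4)·C(9,2) = 1001·36 = 36036.
Probability = 36036/100947 = 156/437.

156/437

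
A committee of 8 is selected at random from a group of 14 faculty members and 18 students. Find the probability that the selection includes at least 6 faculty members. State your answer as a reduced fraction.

6721/134850

Total selections: C(32,8) = 10518300.
Favorable selections (at least 6 faculty members): C(14,6)·C(18,2) + C(14,7)·C(18,1) + C(14,8)·C(18,0) = 459459 + 61776 + 3003 = 524238.
Probability = 524238/10518300 = 6721/134850.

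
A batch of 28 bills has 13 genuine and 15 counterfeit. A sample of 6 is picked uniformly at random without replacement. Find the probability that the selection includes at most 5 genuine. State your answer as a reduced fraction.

2404/2415

Total selections: C(28,6) = 376740.
Favorable selections (at most 5 genuine): C(13,0)·C(15,6) + C(13,1)·C(15,5) + C(13,2)·C(15,4) + C(13,3)·C(15,3) + C(13,4)·C(15,2) + C(13,5)·C(15,1) = 5005 + 39039 + 106470 + 130130 + 75075 + 19305 = 375024.
Probability = 375024/376740 = 2404/2415.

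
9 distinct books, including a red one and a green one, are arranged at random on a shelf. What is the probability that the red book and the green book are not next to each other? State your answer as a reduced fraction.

7/9

There are 9! = 362880 arrangements.
Arrangements with the red book and the green book adjacent: 2·8! = 80640.
So not adjacent: 362880 − 80640 = 282240, probability 282240/362880 = 7/9.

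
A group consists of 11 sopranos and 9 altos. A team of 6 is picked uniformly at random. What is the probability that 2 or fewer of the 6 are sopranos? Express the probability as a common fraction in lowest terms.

70/323

Total selections: C(20,6) = 38760.
Favorable selections (2 or fewer sopranos): C(11,0)·C(9,6) + C(11,1)·C(9,5) + C(11,2)·C(9,4) = 84 + 1386 + 6930 = 8400.
Probability = 8400/38760 = 70/323.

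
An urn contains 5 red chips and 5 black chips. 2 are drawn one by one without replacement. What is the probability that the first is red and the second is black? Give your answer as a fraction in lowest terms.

5/18

Multiply the conditional probabilities at each draw: 5/10 · 5/9 = 25/90 = 5/18.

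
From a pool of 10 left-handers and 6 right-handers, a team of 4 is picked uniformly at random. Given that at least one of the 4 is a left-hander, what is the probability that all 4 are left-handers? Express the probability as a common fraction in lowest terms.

42/361

Work in counts. Selections with at least one left-hander: C(16,4) − C(6,4) = 1820 − 15 = 1805.
Of those, selections where all 4 are left-handers: C(10,4) = 210.
Conditional probability = 210/1805 = 42/361.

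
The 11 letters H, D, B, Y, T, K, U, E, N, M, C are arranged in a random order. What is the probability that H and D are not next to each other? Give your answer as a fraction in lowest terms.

9/11

There are 11! = 39916800 arrangements.
Arrangements with H and D adjacent: 2·10! = 7257600.
So not adjacent: 39916800 − 7257600 = 32659200, probability 32659200/39916800 = 9/11.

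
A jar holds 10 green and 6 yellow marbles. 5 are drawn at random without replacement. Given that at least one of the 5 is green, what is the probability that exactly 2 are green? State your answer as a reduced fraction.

150/727

Work in counts. Selections with at least one green: C(16,5) − C(6,5) = 4368 − 6 = 4362.
Of those, selections where exactly 2 are green: C(10,2)·C(6,3) = 45·20 = 900.
Conditional probability = 900/4362 = 150/727.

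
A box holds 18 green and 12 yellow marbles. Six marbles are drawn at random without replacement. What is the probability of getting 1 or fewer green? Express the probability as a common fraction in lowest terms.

1012/39585

There are C(30,6) = 593775 ways to choose the 6.
Favorable selections (1 or fewer green): C(18,0)·C(12,6) + C(18,1)·C(12,5) = 924 + 14256 = 15180.
Probability = 15180/593775 = 1012/39585.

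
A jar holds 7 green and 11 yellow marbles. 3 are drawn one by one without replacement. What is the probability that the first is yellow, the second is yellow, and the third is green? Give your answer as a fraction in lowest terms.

Multiply the conditional probabilities at each draw: 11/18 · 10/17 · 7/16 = 770/4896 = 385/2448.

385/2448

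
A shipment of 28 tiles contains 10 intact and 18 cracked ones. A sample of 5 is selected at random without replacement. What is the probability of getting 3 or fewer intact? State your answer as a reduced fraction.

Total selections: C(28,5) = 98280.
Count the complement (more than 3 intact): C(10,4)·C(18,1) + C(10,5)·C(18,0) = 3780 + 252 = 4032.
Probability = 1 − 4032/98280 = 94248/98280 = 187/195.

187/195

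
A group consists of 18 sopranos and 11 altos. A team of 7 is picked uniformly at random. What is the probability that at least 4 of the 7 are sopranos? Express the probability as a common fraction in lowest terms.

101014/130065

Total selections: C(29,7) = 1560780.
Favorable selections (at least 4 sopranos): C(18,4)·C(11,3) + C(18,5)·C(11,2) + C(18,6)·C(11,1) + C(18,7)·C(11,0) = 504900 + 471240 + 204204 + 31824 = 1212168.
Probability = 1212168/1560780 = 101014/130065.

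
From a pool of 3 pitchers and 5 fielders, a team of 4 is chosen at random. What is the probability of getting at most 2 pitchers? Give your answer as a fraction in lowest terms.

Total selections: C(8,4) = 70.
The complement is exactly 3 pitchers: C(3,3)·C(5,1) = 5.
Probability = 1 − 5/70 = 65/70 = 13/14.

13/14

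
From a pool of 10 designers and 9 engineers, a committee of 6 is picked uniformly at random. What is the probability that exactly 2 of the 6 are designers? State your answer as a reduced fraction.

The sample space is all 6-subsets of the 19: C(19,6) = 27132.
Selections with exactly 2 designers: choose 2 of the 10 designers and 4 of the 9 engineers, C(10,2)·C(9,4) = 45·126 = 5670.
Probability = 5670/27132 = 135/646.

135/646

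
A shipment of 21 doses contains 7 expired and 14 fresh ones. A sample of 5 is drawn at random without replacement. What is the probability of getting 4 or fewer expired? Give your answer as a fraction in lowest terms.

Total selections: C(21,5) = 20349.
The complement is exactly 5 expired: C(7,5)·C(14,0) = 21.
Probability = 1 − 21/20349 = 20328/20349 = 968/969.

968/969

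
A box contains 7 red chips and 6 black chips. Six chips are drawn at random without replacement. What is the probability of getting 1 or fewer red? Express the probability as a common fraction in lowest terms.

There are C(13,6) = 1716 ways to choose the 6.
Favorable selections (1 or fewer red): C(7,0)·C(6,6) + C(7,1)·C(6,5) = 1 + 42 = 43.
Probability = 43/1716.

43/1716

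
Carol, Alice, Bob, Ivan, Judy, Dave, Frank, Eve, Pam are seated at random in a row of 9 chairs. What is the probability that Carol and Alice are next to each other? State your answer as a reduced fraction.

2/9

There are 9! = 362880 arrangements.
Treat Carol and Alice as a block: 8! arrangements of the blocks × 2 orders within the block = 2·40320 = 80640.
Probability = 80640/362880 = 2/9.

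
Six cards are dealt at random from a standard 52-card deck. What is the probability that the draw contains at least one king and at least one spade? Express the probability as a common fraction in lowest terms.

6772177/20358520

There are C(52,6) = 20358520 possible draws.
By inclusion-exclusion on the complements, draws missing all kings or all spades: C(48,6) + C(39,6) − C(36,6) = 12271512 + 3262623 − 1947792 = 13586343.
So draws with at least one of each: 20358520 − 13586343 = 6772177, probability 6772177/20358520.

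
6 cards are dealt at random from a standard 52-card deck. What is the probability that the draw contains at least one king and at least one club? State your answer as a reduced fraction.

6772177/20358520

There are C(52,6) = 20358520 possible draws.
By inclusion-exclusion on the complements, draws missing all kings or all clubs: C(48,6) + C(39,6) − C(36,6) = 12271512 + 3262623 − 1947792 = 13586343.
So draws with at least one of each: 20358520 − 13586343 = 6772177, probability 6772177/20358520.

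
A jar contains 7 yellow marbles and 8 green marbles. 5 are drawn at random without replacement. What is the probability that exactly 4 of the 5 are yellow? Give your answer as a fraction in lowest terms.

40/429

Total number of selections: C(15,5) = 3003.
Selections with exactly 4 yellow: choose 4 of the 7 yellow and 1 of the 8 green, C(7,4)·C(8,1) = 35·8 = 280.
Probability = 280/3003 = 40/429.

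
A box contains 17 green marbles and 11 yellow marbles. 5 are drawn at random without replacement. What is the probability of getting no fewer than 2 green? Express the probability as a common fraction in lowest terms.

3842/4095

There are C(28,5) = 98280 ways to choose the 5.
Favorable selections (no fewer than 2 green): C(17,2)·C(11,3) + C(17,3)·C(11,2) + C(17,4)·C(11,1) + C(17,5)·C(11,0) = 22440 + 37400 + 26180 + 6188 = 92208.
Probability = 92208/98280 = 3842/4095.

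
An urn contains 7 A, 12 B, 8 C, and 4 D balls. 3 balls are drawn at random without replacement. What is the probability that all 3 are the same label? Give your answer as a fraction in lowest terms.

63/899

There are C(31,3) = 4495 ways to draw 3 balls.
All same label: C(7,3) + C(12,3) + C(8,3) + C(4,3) = 35 + 220 + 56 + 4 = 315.
Probability = 315/4495 = 63/899.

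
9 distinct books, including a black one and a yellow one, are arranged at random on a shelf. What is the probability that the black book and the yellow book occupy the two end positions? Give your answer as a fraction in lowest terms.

There are 9! = 362880 arrangements.
Place the black book and the yellow book at the ends in 2 ways, arrange the remaining 7 in 7! = 5040 ways: 2·5040 = 10080.
Probability = 10080/362880 = 1/36.

1/36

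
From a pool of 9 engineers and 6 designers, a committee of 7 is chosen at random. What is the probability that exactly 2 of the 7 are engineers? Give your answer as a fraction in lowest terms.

24/715

Total number of selections: C(15,7) = 6435.
Selections with exactly 2 engineers: choose 2 of the 9 engineers and 5 of the 6 designers, C(9,2)·C(6,5) = 36·6 = 216.
Probability = 216/6435 = 24/715.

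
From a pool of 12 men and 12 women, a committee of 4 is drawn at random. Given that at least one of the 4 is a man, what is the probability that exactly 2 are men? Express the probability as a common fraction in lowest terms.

Work in counts. Selections with at least one man: C(24,4) − C(12,4) = 10626 − 495 = 10131.
Of those, selections where exactly 2 are men: C(12,2)·C(12,2) = 66·66 = 4356.
Conditional probability = 4356/10131 = 132/307.

132/307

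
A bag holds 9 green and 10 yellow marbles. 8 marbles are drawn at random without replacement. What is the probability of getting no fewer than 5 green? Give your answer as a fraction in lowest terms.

2141/8398

Total selections: C(19,8) = 75582.
Favorable selections (no fewer than 5 green): C(9,5)·C(10,3) + C(9,6)·C(10,2) + C(9,7)·C(10,1) + C(9,8)·C(10,0) = 15120 + 3780 + 360 + 9 = 19269.
Probability = 19269/75582 = 2141/8398.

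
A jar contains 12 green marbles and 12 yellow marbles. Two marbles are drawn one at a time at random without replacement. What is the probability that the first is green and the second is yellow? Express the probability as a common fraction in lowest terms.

Multiply the conditional probabilities at each draw: 12/24 · 12/23 = 144/552 = 6/23.

6/23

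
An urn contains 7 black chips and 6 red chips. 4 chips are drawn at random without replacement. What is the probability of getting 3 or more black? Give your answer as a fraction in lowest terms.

49/143

There are C(13,4) = 715 ways to choose the 4.
Favorable selections (3 or more black): C(7,3)·C(6,1) + C(7,4)·C(6,0) = 210 + 35 = 245.
Probability = 245/715 = 49/143.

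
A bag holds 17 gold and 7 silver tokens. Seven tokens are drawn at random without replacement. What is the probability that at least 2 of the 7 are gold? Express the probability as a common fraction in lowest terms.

14416/14421

Total selections: C(24,7) = 346104.
Favorable selections (at least 2 gold): C(17,2)·C(7,5) + C(17,3)·C(7,4) + C(17,4)·C(7,3) + C(17,5)·C(7,2) + C(17,6)·C(7,1) + C(17,7)·C(7,0) = 2856 + 23800 + 83300 + 129948 + 86632 + 19448 = 345984.
Probability = 345984/346104 = 14416/14421.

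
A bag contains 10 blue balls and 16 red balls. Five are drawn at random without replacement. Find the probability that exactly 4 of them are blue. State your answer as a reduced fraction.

168/3289

The sample space is all 5-subsets of the 26: C(26,5) = 65780.
Selections with exactly 4 blue: choose 4 of the 10 blue and 1 of the 16 red, C(10,4)·C(16,1) = 210·16 = 3360.
Probability = 3360/65780 = 168/3289.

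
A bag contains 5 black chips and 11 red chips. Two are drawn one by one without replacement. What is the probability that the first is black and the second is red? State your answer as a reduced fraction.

Multiply the conditional probabilities at each draw: 5/16 · 11/15 = 55/240 = 11/48.

11/48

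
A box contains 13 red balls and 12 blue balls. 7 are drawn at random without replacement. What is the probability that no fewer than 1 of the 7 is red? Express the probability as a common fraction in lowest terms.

10907/10925

There are C(25,7) = 480700 ways to choose the 7.
The complement is all 7 are blue: C(12,7) = 792.
Probability = 1 − 792/480700 = 479908/480700 = 10907/10925.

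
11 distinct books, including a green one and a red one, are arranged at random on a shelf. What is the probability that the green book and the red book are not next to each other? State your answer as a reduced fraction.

There are 11! = 39916800 arrangements.
Arrangements with the green book and the red book adjacent: 2·10! = 7257600.
So not adjacent: 39916800 − 7257600 = 32659200, probability 32659200/39916800 = 9/11.

9/11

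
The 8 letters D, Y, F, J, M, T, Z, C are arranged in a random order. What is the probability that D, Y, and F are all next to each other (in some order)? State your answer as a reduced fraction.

There are 8! = 40320 arrangements.
Treat the three as one block: 6! placements × 3! orders within the block = 720·6 = 4320.
Probability = 4320/40320 = 3/28.

3/28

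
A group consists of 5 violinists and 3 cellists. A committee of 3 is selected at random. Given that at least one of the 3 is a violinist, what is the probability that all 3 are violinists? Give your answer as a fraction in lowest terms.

Work in counts. Selections with at least one violinist: C(8,3) − C(3,3) = 56 − 1 = 55.
Of those, selections where all 3 are violinists: C(5,3) = 10.
Conditional probability = 10/55 = 2/11.

2/11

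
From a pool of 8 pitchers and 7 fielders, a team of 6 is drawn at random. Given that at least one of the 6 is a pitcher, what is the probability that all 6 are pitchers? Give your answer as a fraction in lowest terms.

Work in counts. Selections with at least one pitcher: C(15,6) − C(7,6) = 5005 − 7 = 4998.
Of those, selections where all 6 are pitchers: C(8,6) = 28.
Conditional probability = 28/4998 = 2/357.

2/357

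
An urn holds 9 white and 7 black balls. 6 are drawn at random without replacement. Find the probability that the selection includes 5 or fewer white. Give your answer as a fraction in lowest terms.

283/286

Total selections: C(16,6) = 8008.
Favorable selections (5 or fewer white): C(9,0)·C(7,6) + C(9,1)·C(7,5) + C(9,2)·C(7,4) + C(9,3)·C(7,3) + C(9,4)·C(7,2) + C(9,5)·C(7,1) = 7 + 189 + 1260 + 2940 + 2646 + 882 = 7924.
Probability = 7924/8008 = 283/286.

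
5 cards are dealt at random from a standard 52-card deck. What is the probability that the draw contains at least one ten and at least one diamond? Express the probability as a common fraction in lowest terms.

There are C(52,5) = 2598960 possible draws.
By inclusion-exclusion on the complements, draws missing all tens or all diamonds: C(48,5) + C(39,5) − C(36,5) = 1712304 + 575757 − 376992 = 1911069.
So draws with at least one of each: 2598960 − 1911069 = 687891, probability 687891/2598960 = 229297/866320.

229297/866320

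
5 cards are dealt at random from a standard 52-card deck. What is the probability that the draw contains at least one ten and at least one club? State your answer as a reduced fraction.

229297/866320

There are C(52,5) = 2598960 possible draws.
By inclusion-exclusion on the complements, draws missing all tens or all clubs: C(48,5) + C(39,5) − C(36,5) = 1712304 + 575757 − 376992 = 1911069.
So draws with at least one of each: 2598960 − 1911069 = 687891, probability 687891/2598960 = 229297/866320.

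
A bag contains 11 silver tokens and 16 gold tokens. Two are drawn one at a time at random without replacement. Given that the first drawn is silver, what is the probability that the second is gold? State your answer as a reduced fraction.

8/13

After removing one silver, 26 remain: 10 silver and 16 gold.
So the probability the next is gold is 16/26 = 8/13.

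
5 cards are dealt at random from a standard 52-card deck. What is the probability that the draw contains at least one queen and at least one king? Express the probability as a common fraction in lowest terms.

There are C(52,5) = 2598960 possible draws.
By inclusion-exclusion on the complements, draws missing all queens or all kings: C(48,5) + C(48,5) − C(44,5) = 1712304 + 1712304 − 1086008 = 2338600.
So draws with at least one of each: 2598960 − 2338600 = 260360, probability 260360/2598960 = 6509/64974.

6509/64974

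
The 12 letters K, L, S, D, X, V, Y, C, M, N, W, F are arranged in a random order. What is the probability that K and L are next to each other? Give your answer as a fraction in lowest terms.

There are 12! = 479001600 arrangements.
Treat K and L as a block: 11! arrangements of the blocks × 2 orders within the block = 2·39916800 = 79833600.
Probability = 79833600/479001600 = 1/6.

1/6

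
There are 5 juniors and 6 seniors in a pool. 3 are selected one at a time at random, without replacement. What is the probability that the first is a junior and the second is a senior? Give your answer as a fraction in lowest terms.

Multiply the conditional probabilities at each draw: 5/11 · 6/10 = 30/110 = 3/11.

3/11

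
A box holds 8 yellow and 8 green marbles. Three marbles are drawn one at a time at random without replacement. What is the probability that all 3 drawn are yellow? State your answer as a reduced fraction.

1/10

Multiply the conditional probabilities at each draw: 8/16 · 7/15 · 6/14 = 336/3360 = 1/10.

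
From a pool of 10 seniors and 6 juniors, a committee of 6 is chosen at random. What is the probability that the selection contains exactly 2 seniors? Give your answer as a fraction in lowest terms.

The sample space is all 6-subsets of the 16: C(16,6) = 8008.
Selections with exactly 2 seniors: choose 2 of the 10 seniors and 4 of the 6 juniors, C(10,2)·C(6,4) = 45·15 = 675.
Probability = 675/8008.

675/8008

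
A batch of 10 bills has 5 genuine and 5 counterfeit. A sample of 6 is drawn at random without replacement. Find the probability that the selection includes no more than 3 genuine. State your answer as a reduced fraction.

31/42

Total selections: C(10,6) = 210.
Count the complement (more than 3 genuine): C(5,4)·C(5,2) + C(5,5)·C(5,1) = 50 + 5 = 55.
Probability = 1 − 55/210 = 155/210 = 31/42.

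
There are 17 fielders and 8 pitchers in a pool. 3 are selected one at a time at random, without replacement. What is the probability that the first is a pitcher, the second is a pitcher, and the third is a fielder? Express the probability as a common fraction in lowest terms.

119/1725

Multiply the conditional probabilities at each draw: 8/25 · 7/24 · 17/23 = 952/13800 = 119/1725.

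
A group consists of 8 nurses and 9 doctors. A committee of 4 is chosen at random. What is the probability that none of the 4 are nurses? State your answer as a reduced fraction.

9/170

There are C(17,4) = 2380 possible selections.
Selections with no nurses (all doctors): C(9,4) = 126.
Probability = 126/2380 = 9/170.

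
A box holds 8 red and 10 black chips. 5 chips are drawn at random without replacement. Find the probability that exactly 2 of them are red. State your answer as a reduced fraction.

20/51

Total number of selections: C(18,5) = 8568.
Selections with exactly 2 red: choose 2 of the 8 red and 3 of the 10 black, C(8,2)·C(10,3) = 28·120 = 3360.
Probability = 3360/8568 = 20/51.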